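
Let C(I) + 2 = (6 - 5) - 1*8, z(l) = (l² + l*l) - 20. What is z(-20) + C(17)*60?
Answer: 240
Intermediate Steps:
z(l) = -20 + 2*l² (z(l) = (l² + l²) - 20 = 2*l² - 20 = -20 + 2*l²)
C(I) = -9 (C(I) = -2 + ((6 - 5) - 1*8) = -2 + (1 - 8) = -2 - 7 = -9)
z(-20) + C(17)*60 = (-20 + 2*(-20)²) - 9*60 = (-20 + 2*400) - 540 = (-20 + 800) - 540 = 780 - 540 = 240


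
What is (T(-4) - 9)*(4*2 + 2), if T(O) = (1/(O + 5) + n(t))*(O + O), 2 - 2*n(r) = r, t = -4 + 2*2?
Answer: -250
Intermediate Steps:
t = 0 (t = -4 + 4 = 0)
n(r) = 1 - r/2
T(O) = 2*O*(1 + 1/(5 + O)) (T(O) = (1/(O + 5) + (1 - ½*0))*(O + O) = (1/(5 + O) + (1 + 0))*(2*O) = (1/(5 + O) + 1)*(2*O) = (1 + 1/(5 + O))*(2*O) = 2*O*(1 + 1/(5 + O)))
(T(-4) - 9)*(4*2 + 2) = (2*(-4)*(6 - 4)/(5 - 4) - 9)*(4*2 + 2) = (2*(-4)*2/1 - 9)*(8 + 2) = (2*(-4)*1*2 - 9)*10 = (-16 - 9)*10 = -25*10 = -250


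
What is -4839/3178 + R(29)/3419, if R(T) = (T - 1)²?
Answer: -14052989/10865582 ≈ -1.2933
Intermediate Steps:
R(T) = (-1 + T)²
-4839/3178 + R(29)/3419 = -4839/3178 + (-1 + 29)²/3419 = -4839*1/3178 + 28²*(1/3419) = -4839/3178 + 784*(1/3419) = -4839/3178 + 784/3419 = -14052989/10865582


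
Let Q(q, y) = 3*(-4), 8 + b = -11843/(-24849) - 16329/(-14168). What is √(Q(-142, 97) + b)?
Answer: I*√522729353513290/5334252 ≈ 4.2861*I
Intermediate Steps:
b = -203903101/32005512 (b = -8 + (-11843/(-24849) - 16329/(-14168)) = -8 + (-11843*(-1/24849) - 16329*(-1/14168)) = -8 + (11843/24849 + 16329/14168) = -8 + 52140995/32005512 = -203903101/32005512 ≈ -6.3709)
Q(q, y) = -12
√(Q(-142, 97) + b) = √(-12 - 203903101/32005512) = √(-587969245/32005512) = I*√522729353513290/5334252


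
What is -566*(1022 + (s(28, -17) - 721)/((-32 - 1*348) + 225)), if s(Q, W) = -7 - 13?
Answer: -90079466/155 ≈ -5.8116e+5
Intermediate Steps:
s(Q, W) = -20
-566*(1022 + (s(28, -17) - 721)/((-32 - 1*348) + 225)) = -566*(1022 + (-20 - 721)/((-32 - 1*348) + 225)) = -566*(1022 - 741/((-32 - 348) + 225)) = -566*(1022 - 741/(-380 + 225)) = -566*(1022 - 741/(-155)) = -566*(1022 - 741*(-1/155)) = -566*(1022 + 741/155) = -566*159151/155 = -90079466/155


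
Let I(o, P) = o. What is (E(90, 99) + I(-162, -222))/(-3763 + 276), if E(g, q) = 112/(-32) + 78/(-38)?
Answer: 6367/132506 ≈ 0.048051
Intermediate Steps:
E(g, q) = -211/38 (E(g, q) = 112*(-1/32) + 78*(-1/38) = -7/2 - 39/19 = -211/38)
(E(90, 99) + I(-162, -222))/(-3763 + 276) = (-211/38 - 162)/(-3763 + 276) = -6367/38/(-3487) = -6367/38*(-1/3487) = 6367/132506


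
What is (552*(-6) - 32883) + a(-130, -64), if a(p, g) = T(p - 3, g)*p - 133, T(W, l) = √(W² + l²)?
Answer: -36328 - 130*√21785 ≈ -55516.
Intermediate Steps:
a(p, g) = -133 + p*√(g² + (-3 + p)²) (a(p, g) = √((p - 3)² + g²)*p - 133 = √((-3 + p)² + g²)*p - 133 = √(g² + (-3 + p)²)*p - 133 = p*√(g² + (-3 + p)²) - 133 = -133 + p*√(g² + (-3 + p)²))
(552*(-6) - 32883) + a(-130, -64) = (552*(-6) - 32883) + (-133 - 130*√((-64)² + (-3 - 130)²)) = (-3312 - 32883) + (-133 - 130*√(4096 + (-133)²)) = -36195 + (-133 - 130*√(4096 + 17689)) = -36195 + (-133 - 130*√21785) = -36328 - 130*√21785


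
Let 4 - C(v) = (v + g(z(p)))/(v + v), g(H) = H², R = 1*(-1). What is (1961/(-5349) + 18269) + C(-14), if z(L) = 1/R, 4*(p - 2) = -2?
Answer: 2736659311/149772 ≈ 18272.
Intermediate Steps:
p = 3/2 (p = 2 + (¼)*(-2) = 2 - ½ = 3/2 ≈ 1.5000)
R = -1
z(L) = -1 (z(L) = 1/(-1) = -1)
C(v) = 4 - (1 + v)/(2*v) (C(v) = 4 - (v + (-1)²)/(v + v) = 4 - (v + 1)/(2*v) = 4 - (1 + v)*1/(2*v) = 4 - (1 + v)/(2*v))
(1961/(-5349) + 18269) + C(-14) = (1961/(-5349) + 18269) + (½)*(-1 + 7*(-14))/(-14) = (1961*(-1/5349) + 18269) + (½)*(-1/14)*(-1 - 98) = (-1961/5349 + 18269) + (½)*(-1/14)*(-99) = 97718920/5349 + 99/28 = 2736659311/149772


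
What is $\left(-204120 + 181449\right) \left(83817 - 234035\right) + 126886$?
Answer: $3405719164$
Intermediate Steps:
$\left(-204120 + 181449\right) \left(83817 - 234035\right) + 126886 = \left(-22671\right) \left(-150218\right) + 126886 = 3405592278 + 126886 = 3405719164$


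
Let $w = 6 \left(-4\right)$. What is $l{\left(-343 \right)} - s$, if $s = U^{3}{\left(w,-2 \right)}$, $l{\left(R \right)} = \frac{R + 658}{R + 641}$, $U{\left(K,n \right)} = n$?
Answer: $\frac{2699}{298} \approx 9.0571$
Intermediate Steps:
$w = -24$
$l{\left(R \right)} = \frac{658 + R}{641 + R}$
$s = -8$ ($s = \left(-2\right)^{3} = -8$)
$l{\left(-343 \right)} - s = \frac{658 - 343}{641 - 343} - -8 = \frac{1}{298} \cdot 315 + 8 = \frac{315}{298} + 8 = \frac{2699}{298}$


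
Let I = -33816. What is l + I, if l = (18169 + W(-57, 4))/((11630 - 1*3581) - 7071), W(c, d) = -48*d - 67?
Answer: -5509023/163 ≈ -33798.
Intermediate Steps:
W(c, d) = -67 - 48*d
l = 2985/163 (l = (18169 + (-67 - 48*4))/((11630 - 1*3581) - 7071) = (18169 + (-67 - 192))/((11630 - 3581) - 7071) = (18169 - 259)/(8049 - 7071) = 17910/978 = 17910*(1/978) = 2985/163 ≈ 18.313)
l + I = 2985/163 - 33816 = -5509023/163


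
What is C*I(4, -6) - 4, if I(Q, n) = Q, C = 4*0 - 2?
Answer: -12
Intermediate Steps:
C = -2 (C = 0 - 2 = -2)
C*I(4, -6) - 4 = -2*4 - 4 = -8 - 4 = -12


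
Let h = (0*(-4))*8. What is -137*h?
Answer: 0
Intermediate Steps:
h = 0 (h = 0*8 = 0)
-137*h = -137*0 = 0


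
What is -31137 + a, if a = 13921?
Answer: -17216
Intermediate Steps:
-31137 + a = -31137 + 13921 = -17216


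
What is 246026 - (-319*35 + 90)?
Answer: 257101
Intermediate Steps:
246026 - (-319*35 + 90) = 246026 - (-11165 + 90) = 246026 - 1*(-11075) = 246026 + 11075 = 257101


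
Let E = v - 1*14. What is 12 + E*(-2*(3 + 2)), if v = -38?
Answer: 532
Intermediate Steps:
E = -52 (E = -38 - 1*14 = -38 - 14 = -52)
12 + E*(-2*(3 + 2)) = 12 - (-104)*(3 + 2) = 12 - (-104)*5 = 12 - 52*(-10) = 12 + 520 = 532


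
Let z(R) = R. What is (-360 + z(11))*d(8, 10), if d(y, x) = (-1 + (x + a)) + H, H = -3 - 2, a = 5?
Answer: -3141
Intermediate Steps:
H = -5
d(y, x) = -1 + x (d(y, x) = (-1 + (x + 5)) - 5 = (-1 + (5 + x)) - 5 = (4 + x) - 5 = -1 + x)
(-360 + z(11))*d(8, 10) = (-360 + 11)*(-1 + 10) = -349*9 = -3141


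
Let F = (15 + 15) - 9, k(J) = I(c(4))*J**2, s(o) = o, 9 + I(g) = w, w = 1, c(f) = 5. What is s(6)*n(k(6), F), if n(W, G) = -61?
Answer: -366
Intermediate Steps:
I(g) = -8 (I(g) = -9 + 1 = -8)
k(J) = -8*J**2
F = 21 (F = 30 - 9 = 21)
s(6)*n(k(6), F) = 6*(-61) = -366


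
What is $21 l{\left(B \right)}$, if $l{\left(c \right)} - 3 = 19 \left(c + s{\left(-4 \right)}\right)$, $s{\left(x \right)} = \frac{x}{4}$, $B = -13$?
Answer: $-5523$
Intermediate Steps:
$s{\left(x \right)} = \frac{x}{4}$ ($s{\left(x \right)} = x \frac{1}{4} = \frac{x}{4}$)
$l{\left(c \right)} = -16 + 19 c$ ($l{\left(c \right)} = 3 + 19 \left(c + \frac{1}{4} \left(-4\right)\right) = 3 + 19 \left(c - 1\right) = 3 + 19 \left(-1 + c\right) = 3 + \left(-19 + 19 c\right) = -16 + 19 c$)
$21 l{\left(B \right)} = 21 \left(-16 + 19 \left(-13\right)\right) = 21 \left(-16 - 247\right) = 21 \left(-263\right) = -5523$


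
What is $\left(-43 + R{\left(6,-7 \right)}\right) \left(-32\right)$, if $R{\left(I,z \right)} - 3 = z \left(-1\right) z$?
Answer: $2848$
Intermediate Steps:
$R{\left(I,z \right)} = 3 - z^{2}$ ($R{\left(I,z \right)} = 3 + z \left(-1\right) z = 3 + - z z = 3 - z^{2}$)
$\left(-43 + R{\left(6,-7 \right)}\right) \left(-32\right) = \left(-43 + \left(3 - \left(-7\right)^{2}\right)\right) \left(-32\right) = \left(-43 + \left(3 - 49\right)\right) \left(-32\right) = \left(-43 - 46\right) \left(-32\right) = \left(-89\right) \left(-32\right) = 2848$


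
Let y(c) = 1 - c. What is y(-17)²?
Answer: 324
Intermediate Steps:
y(-17)² = (1 - 1*(-17))² = (1 + 17)² = 18² = 324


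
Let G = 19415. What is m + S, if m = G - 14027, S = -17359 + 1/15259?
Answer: -182665488/15259 ≈ -11971.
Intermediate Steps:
S = -264880980/15259 (S = -17359 + 1/15259 = -264880980/15259 ≈ -17359.)
m = 5388 (m = 19415 - 14027 = 5388)
m + S = 5388 - 264880980/15259 = -182665488/15259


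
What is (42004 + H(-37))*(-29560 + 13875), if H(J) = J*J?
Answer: -680305505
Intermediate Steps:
H(J) = J**2
(42004 + H(-37))*(-29560 + 13875) = (42004 + (-37)**2)*(-29560 + 13875) = (42004 + 1369)*(-15685) = 43373*(-15685) = -680305505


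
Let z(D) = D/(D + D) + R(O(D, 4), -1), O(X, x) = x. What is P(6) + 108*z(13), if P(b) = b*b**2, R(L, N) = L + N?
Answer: 594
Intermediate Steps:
z(D) = 7/2 (z(D) = D/(D + D) + (4 - 1) = D/((2*D)) + 3 = (1/(2*D))*D + 3 = 1/2 + 3 = 7/2)
P(b) = b**3
P(6) + 108*z(13) = 6**3 + 108*(7/2) = 216 + 378 = 594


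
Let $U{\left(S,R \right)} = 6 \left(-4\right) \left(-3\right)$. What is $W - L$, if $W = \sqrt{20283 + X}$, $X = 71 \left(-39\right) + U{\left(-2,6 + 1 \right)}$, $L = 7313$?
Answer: $-7313 + 3 \sqrt{1954} \approx -7180.4$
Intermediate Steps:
$U{\left(S,R \right)} = 72$ ($U{\left(S,R \right)} = \left(-24\right) \left(-3\right) = 72$)
$X = -2697$ ($X = 71 \left(-39\right) + 72 = -2769 + 72 = -2697$)
$W = 3 \sqrt{1954}$ ($W = \sqrt{20283 - 2697} = \sqrt{17586} = 3 \sqrt{1954} \approx 132.61$)
$W - L = 3 \sqrt{1954} - 7313 = -7313 + 3 \sqrt{1954}$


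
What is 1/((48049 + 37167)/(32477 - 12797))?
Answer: 615/2663 ≈ 0.23094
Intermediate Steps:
1/((48049 + 37167)/(32477 - 12797)) = 1/(85216/19680) = 1/(85216*(1/19680)) = 1/(2663/615) = 615/2663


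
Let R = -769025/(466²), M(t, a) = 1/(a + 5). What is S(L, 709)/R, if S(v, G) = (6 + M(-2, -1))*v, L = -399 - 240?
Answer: 34690671/30761 ≈ 1127.7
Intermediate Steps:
L = -639
M(t, a) = 1/(5 + a)
R = -769025/217156 ≈ -3.5413
S(v, G) = 25*v/4 (S(v, G) = (6 + 1/(5 - 1))*v = (6 + 1/4)*v = (6 + ¼)*v = 25*v/4)
S(L, 709)/R = ((25/4)*(-639))/(-769025/217156) = -15975/4*(-217156/769025) = 34690671/30761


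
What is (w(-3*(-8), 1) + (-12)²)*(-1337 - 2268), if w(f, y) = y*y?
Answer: -522725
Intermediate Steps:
w(f, y) = y²
(w(-3*(-8), 1) + (-12)²)*(-1337 - 2268) = (1² + (-12)²)*(-1337 - 2268) = (1 + 144)*(-3605) = 145*(-3605) = -522725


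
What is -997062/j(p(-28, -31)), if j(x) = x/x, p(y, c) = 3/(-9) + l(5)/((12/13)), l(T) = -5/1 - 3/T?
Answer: -997062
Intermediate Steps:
l(T) = -5 - 3/T (l(T) = -5*1 - 3/T = -5 - 3/T)
p(y, c) = -32/5 (p(y, c) = 3/(-9) + (-5 - 3/5)/((12/13)) = 3*(-⅑) + (-5 - 3*⅕)/((12*(1/13))) = -⅓ + (-5 - ⅗)/(12/13) = -⅓ - 28/5*13/12 = -⅓ - 91/15 = -32/5)
j(x) = 1
-997062/j(p(-28, -31)) = -997062/1 = -997062*1 = -997062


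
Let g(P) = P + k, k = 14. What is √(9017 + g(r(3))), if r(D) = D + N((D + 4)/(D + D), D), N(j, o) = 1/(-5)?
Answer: √225845/5 ≈ 95.046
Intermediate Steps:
N(j, o) = -⅕
r(D) = -⅕ + D (r(D) = D - ⅕ = -⅕ + D)
g(P) = 14 + P (g(P) = P + 14 = 14 + P)
√(9017 + g(r(3))) = √(9017 + (14 + (-⅕ + 3))) = √(9017 + (14 + 14/5)) = √(9017 + 84/5) = √(45169/5) = √225845/5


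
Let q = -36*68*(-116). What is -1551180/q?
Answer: -129265/23664 ≈ -5.4625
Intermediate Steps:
q = 283968 (q = -2448*(-116) = 283968)
-1551180/q = -1551180/283968 = -1551180*1/283968 = -129265/23664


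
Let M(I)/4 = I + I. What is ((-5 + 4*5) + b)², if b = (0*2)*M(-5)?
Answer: 225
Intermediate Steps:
M(I) = 8*I (M(I) = 4*(I + I) = 4*(2*I) = 8*I)
b = 0 (b = (0*2)*(8*(-5)) = 0*(-40) = 0)
((-5 + 4*5) + b)² = ((-5 + 4*5) + 0)² = ((-5 + 20) + 0)² = (15 + 0)² = 15² = 225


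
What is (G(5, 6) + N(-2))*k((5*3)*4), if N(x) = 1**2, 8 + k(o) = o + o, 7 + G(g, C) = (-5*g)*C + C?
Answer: -16800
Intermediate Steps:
G(g, C) = -7 + C - 5*C*g (G(g, C) = -7 + ((-5*g)*C + C) = -7 + (-5*C*g + C) = -7 + (C - 5*C*g) = -7 + C - 5*C*g)
k(o) = -8 + 2*o (k(o) = -8 + (o + o) = -8 + 2*o)
N(x) = 1
(G(5, 6) + N(-2))*k((5*3)*4) = ((-7 + 6 - 5*6*5) + 1)*(-8 + 2*((5*3)*4)) = ((-7 + 6 - 150) + 1)*(-8 + 2*(15*4)) = (-151 + 1)*(-8 + 2*60) = -150*(-8 + 120) = -150*112 = -16800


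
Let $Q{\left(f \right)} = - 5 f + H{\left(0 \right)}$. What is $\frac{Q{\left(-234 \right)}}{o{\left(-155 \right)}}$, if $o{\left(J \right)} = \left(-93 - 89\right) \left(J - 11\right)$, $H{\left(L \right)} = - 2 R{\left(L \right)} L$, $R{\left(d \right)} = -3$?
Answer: $\frac{45}{1162} \approx 0.038726$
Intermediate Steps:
$H{\left(L \right)} = 6 L$ ($H{\left(L \right)} = \left(-2\right) \left(-3\right) L = 6 L$)
$o{\left(J \right)} = 2002 - 182 J$ ($o{\left(J \right)} = - 182 \left(-11 + J\right) = 2002 - 182 J$)
$Q{\left(f \right)} = - 5 f$ ($Q{\left(f \right)} = - 5 f + 6 \cdot 0 = - 5 f + 0 = - 5 f$)
$\frac{Q{\left(-234 \right)}}{o{\left(-155 \right)}} = \frac{\left(-5\right) \left(-234\right)}{2002 - -28210} = \frac{1170}{2002 + 28210} = \frac{1170}{30212} = 1170 \cdot \frac{1}{30212} = \frac{45}{1162}$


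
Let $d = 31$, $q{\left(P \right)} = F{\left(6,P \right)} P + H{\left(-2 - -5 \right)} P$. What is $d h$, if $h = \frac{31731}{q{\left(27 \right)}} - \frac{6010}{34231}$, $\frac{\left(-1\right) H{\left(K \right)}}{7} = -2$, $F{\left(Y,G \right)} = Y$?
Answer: $\frac{11190364097}{6161580} \approx 1816.2$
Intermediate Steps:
$H{\left(K \right)} = 14$ ($H{\left(K \right)} = \left(-7\right) \left(-2\right) = 14$)
$q{\left(P \right)} = 20 P$ ($q{\left(P \right)} = 6 P + 14 P = 20 P$)
$h = \frac{360979487}{6161580}$ ($h = \frac{31731}{20 \cdot 27} - \frac{6010}{34231} = \frac{31731}{540} - \frac{6010}{34231} = 31731 \cdot \frac{1}{540} - \frac{6010}{34231} = \frac{10577}{180} - \frac{6010}{34231} = \frac{360979487}{6161580} \approx 58.586$)
$d h = 31 \cdot \frac{360979487}{6161580} = \frac{11190364097}{6161580}$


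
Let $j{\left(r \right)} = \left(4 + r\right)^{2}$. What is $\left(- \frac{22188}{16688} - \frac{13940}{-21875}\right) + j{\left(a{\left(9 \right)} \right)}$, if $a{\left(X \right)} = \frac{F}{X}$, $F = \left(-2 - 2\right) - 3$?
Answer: $\frac{2046684113}{211207500} \approx 9.6904$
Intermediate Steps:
$F = -7$ ($F = -4 - 3 = -7$)
$a{\left(X \right)} = - \frac{7}{X}$
$\left(- \frac{22188}{16688} - \frac{13940}{-21875}\right) + j{\left(a{\left(9 \right)} \right)} = \left(- \frac{22188}{16688} - \frac{13940}{-21875}\right) + \left(4 - \frac{7}{9}\right)^{2} = \left(\left(-22188\right) \frac{1}{16688} - - \frac{2788}{4375}\right) + \left(4 - \frac{7}{9}\right)^{2} = \left(- \frac{5547}{4172} + \frac{2788}{4375}\right) + \left(4 - \frac{7}{9}\right)^{2} = - \frac{1805227}{2607500} + \left(\frac{29}{9}\right)^{2} = - \frac{1805227}{2607500} + \frac{841}{81} = \frac{2046684113}{211207500}$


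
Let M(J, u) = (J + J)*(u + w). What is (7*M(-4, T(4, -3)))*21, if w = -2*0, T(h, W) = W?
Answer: 3528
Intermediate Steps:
w = 0
M(J, u) = 2*J*u (M(J, u) = (J + J)*(u + 0) = (2*J)*u = 2*J*u)
(7*M(-4, T(4, -3)))*21 = (7*(2*(-4)*(-3)))*21 = (7*24)*21 = 168*21 = 3528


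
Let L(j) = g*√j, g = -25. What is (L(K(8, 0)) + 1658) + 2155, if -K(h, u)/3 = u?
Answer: 3813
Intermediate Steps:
K(h, u) = -3*u
L(j) = -25*√j
(L(K(8, 0)) + 1658) + 2155 = (-25*√(-3*0) + 1658) + 2155 = (-25*√0 + 1658) + 2155 = (-25*0 + 1658) + 2155 = (0 + 1658) + 2155 = 1658 + 2155 = 3813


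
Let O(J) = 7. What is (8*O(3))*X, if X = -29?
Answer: -1624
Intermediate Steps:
(8*O(3))*X = (8*7)*(-29) = 56*(-29) = -1624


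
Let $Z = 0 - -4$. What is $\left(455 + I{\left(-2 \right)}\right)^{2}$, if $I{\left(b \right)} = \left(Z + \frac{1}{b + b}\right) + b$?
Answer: $\frac{3337929}{16} \approx 2.0862 \cdot 10^{5}$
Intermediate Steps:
$Z = 4$ ($Z = 0 + 4 = 4$)
$I{\left(b \right)} = 4 + b + \frac{1}{2 b}$ ($I{\left(b \right)} = \left(4 + \frac{1}{b + b}\right) + b = \left(4 + \frac{1}{2 b}\right) + b = 4 + b + \frac{1}{2 b}$)
$\left(455 + I{\left(-2 \right)}\right)^{2} = \left(455 + \left(4 - 2 + \frac{1}{2 \left(-2\right)}\right)\right)^{2} = \left(455 + \left(4 - 2 + \frac{1}{2} \left(- \frac{1}{2}\right)\right)\right)^{2} = \left(455 - - \frac{7}{4}\right)^{2} = \left(455 + \frac{7}{4}\right)^{2} = \left(\frac{1827}{4}\right)^{2} = \frac{3337929}{16}$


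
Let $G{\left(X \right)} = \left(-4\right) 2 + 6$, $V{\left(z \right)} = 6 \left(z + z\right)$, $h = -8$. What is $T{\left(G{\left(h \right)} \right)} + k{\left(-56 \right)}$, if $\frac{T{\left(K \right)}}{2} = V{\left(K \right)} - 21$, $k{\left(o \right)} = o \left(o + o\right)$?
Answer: $6182$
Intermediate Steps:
$V{\left(z \right)} = 12 z$ ($V{\left(z \right)} = 6 \cdot 2 z = 12 z$)
$G{\left(X \right)} = -2$ ($G{\left(X \right)} = -8 + 6 = -2$)
$k{\left(o \right)} = 2 o^{2}$ ($k{\left(o \right)} = o 2 o = 2 o^{2}$)
$T{\left(K \right)} = -42 + 24 K$ ($T{\left(K \right)} = 2 \left(12 K - 21\right) = 2 \left(-21 + 12 K\right) = -42 + 24 K$)
$T{\left(G{\left(h \right)} \right)} + k{\left(-56 \right)} = \left(-42 + 24 \left(-2\right)\right) + 2 \left(-56\right)^{2} = \left(-42 - 48\right) + 2 \cdot 3136 = -90 + 6272 = 6182$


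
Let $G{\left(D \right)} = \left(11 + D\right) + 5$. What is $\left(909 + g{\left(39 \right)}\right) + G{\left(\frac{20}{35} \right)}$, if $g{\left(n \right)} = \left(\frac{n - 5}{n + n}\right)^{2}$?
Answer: $\frac{9856582}{10647} \approx 925.76$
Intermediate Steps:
$g{\left(n \right)} = \frac{\left(-5 + n\right)^{2}}{4 n^{2}}$ ($g{\left(n \right)} = \left(\frac{-5 + n}{2 n}\right)^{2} = \frac{\left(-5 + n\right)^{2}}{4 n^{2}}$)
$G{\left(D \right)} = 16 + D$
$\left(909 + g{\left(39 \right)}\right) + G{\left(\frac{20}{35} \right)} = \left(909 + \frac{\left(-5 + 39\right)^{2}}{4 \cdot 1521}\right) + \left(16 + \frac{20}{35}\right) = \left(909 + \frac{1}{4} \cdot \frac{1}{1521} \cdot 34^{2}\right) + \left(16 + 20 \cdot \frac{1}{35}\right) = \left(909 + \frac{1}{4} \cdot \frac{1}{1521} \cdot 1156\right) + \left(16 + \frac{4}{7}\right) = \left(909 + \frac{289}{1521}\right) + \frac{116}{7} = \frac{1382878}{1521} + \frac{116}{7} = \frac{9856582}{10647}$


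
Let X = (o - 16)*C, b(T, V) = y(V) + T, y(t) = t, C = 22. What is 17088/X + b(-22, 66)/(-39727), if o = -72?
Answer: -42433760/4806967 ≈ -8.8276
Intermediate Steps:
b(T, V) = T + V (b(T, V) = V + T = T + V)
X = -1936 (X = (-72 - 16)*22 = -88*22 = -1936)
17088/X + b(-22, 66)/(-39727) = 17088/(-1936) + (-22 + 66)/(-39727) = 17088*(-1/1936) + 44*(-1/39727) = -1068/121 - 44/39727 = -42433760/4806967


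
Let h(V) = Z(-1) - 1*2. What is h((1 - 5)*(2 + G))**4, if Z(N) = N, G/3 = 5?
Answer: 81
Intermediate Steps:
G = 15 (G = 3*5 = 15)
h(V) = -3 (h(V) = -1 - 1*2 = -1 - 2 = -3)
h((1 - 5)*(2 + G))**4 = (-3)**4 = 81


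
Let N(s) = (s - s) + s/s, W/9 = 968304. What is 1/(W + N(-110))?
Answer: 1/8714737 ≈ 1.1475e-7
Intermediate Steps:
W = 8714736 (W = 9*968304 = 8714736)
N(s) = 1 (N(s) = 0 + 1 = 1)
1/(W + N(-110)) = 1/(8714736 + 1) = 1/8714737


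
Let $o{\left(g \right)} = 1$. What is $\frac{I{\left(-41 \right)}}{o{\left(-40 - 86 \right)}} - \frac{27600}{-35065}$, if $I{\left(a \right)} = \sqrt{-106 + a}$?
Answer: $\frac{5520}{7013} + 7 i \sqrt{3} \approx 0.78711 + 12.124 i$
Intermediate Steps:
$\frac{I{\left(-41 \right)}}{o{\left(-40 - 86 \right)}} - \frac{27600}{-35065} = \frac{\sqrt{-106 - 41}}{1} - \frac{27600}{-35065} = \sqrt{-147} \cdot 1 - - \frac{5520}{7013} = 7 i \sqrt{3} \cdot 1 + \frac{5520}{7013} = 7 i \sqrt{3} + \frac{5520}{7013} = \frac{5520}{7013} + 7 i \sqrt{3}$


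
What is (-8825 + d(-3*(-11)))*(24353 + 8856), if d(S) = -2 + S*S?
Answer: -256971242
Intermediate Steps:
d(S) = -2 + S²
(-8825 + d(-3*(-11)))*(24353 + 8856) = (-8825 + (-2 + (-3*(-11))²))*(24353 + 8856) = (-8825 + (-2 + 33²))*33209 = (-8825 + (-2 + 1089))*33209 = (-8825 + 1087)*33209 = -7738*33209 = -256971242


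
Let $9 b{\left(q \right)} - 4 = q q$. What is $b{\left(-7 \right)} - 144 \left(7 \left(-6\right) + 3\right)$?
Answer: $\frac{50597}{9} \approx 5621.9$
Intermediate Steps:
$b{\left(q \right)} = \frac{4}{9} + \frac{q^{2}}{9}$ ($b{\left(q \right)} = \frac{4}{9} + \frac{q q}{9} = \frac{4}{9} + \frac{q^{2}}{9}$)
$b{\left(-7 \right)} - 144 \left(7 \left(-6\right) + 3\right) = \left(\frac{4}{9} + \frac{\left(-7\right)^{2}}{9}\right) - 144 \left(7 \left(-6\right) + 3\right) = \left(\frac{4}{9} + \frac{1}{9} \cdot 49\right) - 144 \left(-42 + 3\right) = \left(\frac{4}{9} + \frac{49}{9}\right) - -5616 = \frac{53}{9} + 5616 = \frac{50597}{9}$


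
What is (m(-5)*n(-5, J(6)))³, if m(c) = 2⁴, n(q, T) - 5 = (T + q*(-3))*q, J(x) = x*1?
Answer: -4096000000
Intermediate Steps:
J(x) = x
n(q, T) = 5 + q*(T - 3*q) (n(q, T) = 5 + (T + q*(-3))*q = 5 + (T - 3*q)*q = 5 + q*(T - 3*q))
m(c) = 16
(m(-5)*n(-5, J(6)))³ = (16*(5 - 3*(-5)² + 6*(-5)))³ = (16*(5 - 3*25 - 30))³ = (16*(5 - 75 - 30))³ = (16*(-100))³ = (-1600)³ = -4096000000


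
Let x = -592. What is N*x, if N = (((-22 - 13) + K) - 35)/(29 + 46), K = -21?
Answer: 53872/75 ≈ 718.29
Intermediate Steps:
N = -91/75 (N = (((-22 - 13) - 21) - 35)/(29 + 46) = ((-35 - 21) - 35)/75 = (-56 - 35)*(1/75) = -91*1/75 = -91/75 ≈ -1.2133)
N*x = -91/75*(-592) = 53872/75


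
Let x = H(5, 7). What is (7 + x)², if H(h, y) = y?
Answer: 196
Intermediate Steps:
x = 7
(7 + x)² = (7 + 7)² = 14² = 196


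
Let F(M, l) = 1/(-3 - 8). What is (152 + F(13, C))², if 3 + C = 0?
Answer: 2792241/121 ≈ 23076.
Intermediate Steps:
C = -3 (C = -3 + 0 = -3)
F(M, l) = -1/11 (F(M, l) = 1/(-11) = -1/11)
(152 + F(13, C))² = (152 - 1/11)² = (1671/11)² = 2792241/121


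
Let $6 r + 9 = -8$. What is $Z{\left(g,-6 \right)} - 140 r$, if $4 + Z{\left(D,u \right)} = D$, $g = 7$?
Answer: $\frac{1199}{3} \approx 399.67$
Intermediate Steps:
$r = - \frac{17}{6}$ ($r = - \frac{3}{2} + \frac{1}{6} \left(-8\right) = - \frac{3}{2} - \frac{4}{3} = - \frac{17}{6} \approx -2.8333$)
$Z{\left(D,u \right)} = -4 + D$
$Z{\left(g,-6 \right)} - 140 r = \left(-4 + 7\right) - - \frac{1190}{3} = 3 + \frac{1190}{3} = \frac{1199}{3}$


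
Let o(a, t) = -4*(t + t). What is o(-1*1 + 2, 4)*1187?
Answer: -37984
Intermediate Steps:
o(a, t) = -8*t
o(-1*1 + 2, 4)*1187 = -8*4*1187 = -32*1187 = -37984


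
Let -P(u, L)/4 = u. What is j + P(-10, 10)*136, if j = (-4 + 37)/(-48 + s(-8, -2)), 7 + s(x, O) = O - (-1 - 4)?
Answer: 282847/52 ≈ 5439.4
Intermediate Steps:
s(x, O) = -2 + O (s(x, O) = -7 + (O - (-1 - 4)) = -7 + (O - 1*(-5)) = -7 + (O + 5) = -7 + (5 + O) = -2 + O)
P(u, L) = -4*u
j = -33/52 (j = (-4 + 37)/(-48 + (-2 - 2)) = 33/(-48 - 4) = 33/(-52) = 33*(-1/52) = -33/52 ≈ -0.63461)
j + P(-10, 10)*136 = -33/52 - 4*(-10)*136 = -33/52 + 40*136 = -33/52 + 5440 = 282847/52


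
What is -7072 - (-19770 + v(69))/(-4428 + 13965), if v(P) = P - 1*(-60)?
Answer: -22475341/3179 ≈ -7069.9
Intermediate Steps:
v(P) = 60 + P (v(P) = P + 60 = 60 + P)
-7072 - (-19770 + v(69))/(-4428 + 13965) = -7072 - (-19770 + (60 + 69))/(-4428 + 13965) = -7072 - (-19770 + 129)/9537 = -7072 - (-19641)/9537 = -7072 - 1*(-6547/3179) = -7072 + 6547/3179 = -22475341/3179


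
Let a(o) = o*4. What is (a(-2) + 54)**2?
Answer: 2116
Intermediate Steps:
a(o) = 4*o
(a(-2) + 54)**2 = (4*(-2) + 54)**2 = (-8 + 54)**2 = 46**2 = 2116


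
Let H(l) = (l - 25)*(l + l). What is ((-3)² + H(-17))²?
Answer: 2064969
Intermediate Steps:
H(l) = 2*l*(-25 + l) (H(l) = (-25 + l)*(2*l) = 2*l*(-25 + l))
((-3)² + H(-17))² = ((-3)² + 2*(-17)*(-25 - 17))² = (9 + 2*(-17)*(-42))² = (9 + 1428)² = 1437² = 2064969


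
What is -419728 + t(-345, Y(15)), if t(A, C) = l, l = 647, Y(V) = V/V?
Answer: -419081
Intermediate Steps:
Y(V) = 1
t(A, C) = 647
-419728 + t(-345, Y(15)) = -419728 + 647 = -419081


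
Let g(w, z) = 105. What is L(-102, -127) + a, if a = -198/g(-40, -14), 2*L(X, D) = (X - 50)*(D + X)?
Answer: 609074/35 ≈ 17402.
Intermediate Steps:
L(X, D) = (-50 + X)*(D + X)/2 (L(X, D) = ((X - 50)*(D + X))/2 = ((-50 + X)*(D + X))/2 = (-50 + X)*(D + X)/2)
a = -66/35 (a = -198/105 = -198*1/105 = -66/35 ≈ -1.8857)
L(-102, -127) + a = ((½)*(-102)² - 25*(-127) - 25*(-102) + (½)*(-127)*(-102)) - 66/35 = ((½)*10404 + 3175 + 2550 + 6477) - 66/35 = (5202 + 3175 + 2550 + 6477) - 66/35 = 17404 - 66/35 = 609074/35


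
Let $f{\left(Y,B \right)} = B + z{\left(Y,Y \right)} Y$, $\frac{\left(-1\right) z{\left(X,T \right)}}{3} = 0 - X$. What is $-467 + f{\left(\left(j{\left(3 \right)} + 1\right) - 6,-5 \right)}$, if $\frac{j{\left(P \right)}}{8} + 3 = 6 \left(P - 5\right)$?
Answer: $46403$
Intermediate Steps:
$z{\left(X,T \right)} = 3 X$ ($z{\left(X,T \right)} = - 3 \left(0 - X\right) = - 3 \left(- X\right) = 3 X$)
$j{\left(P \right)} = -264 + 48 P$ ($j{\left(P \right)} = -24 + 8 \cdot 6 \left(P - 5\right) = -24 + 8 \cdot 6 \left(-5 + P\right) = -24 + 8 \left(-30 + 6 P\right) = -24 + \left(-240 + 48 P\right) = -264 + 48 P$)
$f{\left(Y,B \right)} = B + 3 Y^{2}$ ($f{\left(Y,B \right)} = B + 3 Y Y = B + 3 Y^{2}$)
$-467 + f{\left(\left(j{\left(3 \right)} + 1\right) - 6,-5 \right)} = -467 - \left(5 - 3 \left(\left(\left(-264 + 48 \cdot 3\right) + 1\right) - 6\right)^{2}\right) = -467 - \left(5 - 3 \left(\left(\left(-264 + 144\right) + 1\right) - 6\right)^{2}\right) = -467 - \left(5 - 3 \left(\left(-120 + 1\right) - 6\right)^{2}\right) = -467 - \left(5 - 3 \left(-119 - 6\right)^{2}\right) = -467 - \left(5 - 3 \left(-125\right)^{2}\right) = -467 + \left(-5 + 3 \cdot 15625\right) = -467 + \left(-5 + 46875\right) = -467 + 46870 = 46403$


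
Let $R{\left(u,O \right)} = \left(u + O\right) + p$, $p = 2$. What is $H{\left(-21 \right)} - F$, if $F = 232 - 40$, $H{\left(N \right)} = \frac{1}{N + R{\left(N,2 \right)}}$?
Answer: $- \frac{7297}{38} \approx -192.03$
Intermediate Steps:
$R{\left(u,O \right)} = 2 + O + u$ ($R{\left(u,O \right)} = \left(u + O\right) + 2 = \left(O + u\right) + 2 = 2 + O + u$)
$H{\left(N \right)} = \frac{1}{4 + 2 N}$ ($H{\left(N \right)} = \frac{1}{N + \left(2 + 2 + N\right)} = \frac{1}{N + \left(4 + N\right)} = \frac{1}{4 + 2 N}$)
$F = 192$ ($F = 232 - 40 = 192$)
$H{\left(-21 \right)} - F = \frac{1}{2 \left(2 - 21\right)} - 192 = \frac{1}{2 \left(-19\right)} - 192 = \frac{1}{2} \left(- \frac{1}{19}\right) - 192 = - \frac{1}{38} - 192 = - \frac{7297}{38}$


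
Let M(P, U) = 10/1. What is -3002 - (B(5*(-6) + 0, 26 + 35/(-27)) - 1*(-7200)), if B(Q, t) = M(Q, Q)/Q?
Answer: -30605/3 ≈ -10202.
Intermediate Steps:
M(P, U) = 10 (M(P, U) = 10*1 = 10)
B(Q, t) = 10/Q
-3002 - (B(5*(-6) + 0, 26 + 35/(-27)) - 1*(-7200)) = -3002 - (10/(5*(-6) + 0) - 1*(-7200)) = -3002 - (10/(-30 + 0) + 7200) = -3002 - (10/(-30) + 7200) = -3002 - (10*(-1/30) + 7200) = -3002 - (-⅓ + 7200) = -3002 - 1*21599/3 = -3002 - 21599/3 = -30605/3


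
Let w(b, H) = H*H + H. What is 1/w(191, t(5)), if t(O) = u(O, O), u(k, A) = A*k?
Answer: 1/650 ≈ 0.0015385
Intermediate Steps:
t(O) = O² (t(O) = O*O = O²)
w(b, H) = H + H² (w(b, H) = H² + H = H + H²)
1/w(191, t(5)) = 1/(5²*(1 + 5²)) = 1/(25*(1 + 25)) = 1/(25*26) = 1/650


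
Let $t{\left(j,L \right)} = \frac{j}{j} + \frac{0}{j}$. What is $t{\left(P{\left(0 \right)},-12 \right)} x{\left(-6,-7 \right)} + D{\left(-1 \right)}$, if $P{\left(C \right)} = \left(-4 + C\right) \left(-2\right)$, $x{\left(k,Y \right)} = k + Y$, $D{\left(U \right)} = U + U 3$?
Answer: $-17$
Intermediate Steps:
$D{\left(U \right)} = 4 U$ ($D{\left(U \right)} = U + 3 U = 4 U$)
$x{\left(k,Y \right)} = Y + k$
$P{\left(C \right)} = 8 - 2 C$
$t{\left(j,L \right)} = 1$ ($t{\left(j,L \right)} = 1 + 0 = 1$)
$t{\left(P{\left(0 \right)},-12 \right)} x{\left(-6,-7 \right)} + D{\left(-1 \right)} = 1 \left(-7 - 6\right) + 4 \left(-1\right) = 1 \left(-13\right) - 4 = -13 - 4 = -17$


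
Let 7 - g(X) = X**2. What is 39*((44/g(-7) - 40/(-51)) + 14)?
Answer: 63752/119 ≈ 535.73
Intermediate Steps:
g(X) = 7 - X**2
39*((44/g(-7) - 40/(-51)) + 14) = 39*((44/(7 - 1*(-7)**2) - 40/(-51)) + 14) = 39*((44/(7 - 1*49) - 40*(-1/51)) + 14) = 39*((44/(7 - 49) + 40/51) + 14) = 39*((44/(-42) + 40/51) + 14) = 39*((44*(-1/42) + 40/51) + 14) = 39*((-22/21 + 40/51) + 14) = 39*(-94/357 + 14) = 39*(4904/357) = 63752/119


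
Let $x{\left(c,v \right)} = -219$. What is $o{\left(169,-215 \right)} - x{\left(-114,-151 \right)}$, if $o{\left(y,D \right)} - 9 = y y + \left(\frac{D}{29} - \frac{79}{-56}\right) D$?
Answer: $\frac{48849371}{1624} \approx 30080.0$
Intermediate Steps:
$o{\left(y,D \right)} = 9 + y^{2} + D \left(\frac{79}{56} + \frac{D}{29}\right)$ ($o{\left(y,D \right)} = 9 + \left(y y + \left(\frac{D}{29} - \frac{79}{-56}\right) D\right) = 9 + \left(y^{2} + \left(D \frac{1}{29} - - \frac{79}{56}\right) D\right) = 9 + \left(y^{2} + \left(\frac{D}{29} + \frac{79}{56}\right) D\right) = 9 + \left(y^{2} + \left(\frac{79}{56} + \frac{D}{29}\right) D\right) = 9 + \left(y^{2} + D \left(\frac{79}{56} + \frac{D}{29}\right)\right) = 9 + y^{2} + D \left(\frac{79}{56} + \frac{D}{29}\right)$)
$o{\left(169,-215 \right)} - x{\left(-114,-151 \right)} = \left(9 + 169^{2} + \frac{\left(-215\right)^{2}}{29} + \frac{79}{56} \left(-215\right)\right) - -219 = \left(9 + 28561 + \frac{1}{29} \cdot 46225 - \frac{16985}{56}\right) + 219 = \left(9 + 28561 + \frac{46225}{29} - \frac{16985}{56}\right) + 219 = \frac{48493715}{1624} + 219 = \frac{48849371}{1624}$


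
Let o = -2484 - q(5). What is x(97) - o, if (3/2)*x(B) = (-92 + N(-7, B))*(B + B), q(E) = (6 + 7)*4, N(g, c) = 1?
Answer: -27700/3 ≈ -9233.3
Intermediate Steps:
q(E) = 52 (q(E) = 13*4 = 52)
x(B) = -364*B/3 (x(B) = 2*((-92 + 1)*(B + B))/3 = 2*(-182*B)/3 = -364*B/3)
o = -2536 (o = -2484 - 1*52 = -2484 - 52 = -2536)
x(97) - o = -364/3*97 - 1*(-2536) = -35308/3 + 2536 = -27700/3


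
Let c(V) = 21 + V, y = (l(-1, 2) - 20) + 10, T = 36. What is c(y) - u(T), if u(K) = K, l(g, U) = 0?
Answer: -25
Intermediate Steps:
y = -10 (y = (0 - 20) + 10 = -20 + 10 = -10)
c(y) - u(T) = (21 - 10) - 1*36 = 11 - 36 = -25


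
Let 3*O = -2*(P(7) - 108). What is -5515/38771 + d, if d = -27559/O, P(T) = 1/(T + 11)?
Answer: -28859945348/75332053 ≈ -383.10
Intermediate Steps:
P(T) = 1/(11 + T)
O = 1943/27 (O = (-2*(1/(11 + 7) - 108))/3 = (-2*(1/18 - 108))/3 = (-2*(-1943/18))/3 = (1/3)*(1943/9) = 1943/27 ≈ 71.963)
d = -744093/1943 (d = -27559/1943/27 = -27559*27/1943 = -744093/1943 ≈ -382.96)
-5515/38771 + d = -5515/38771 - 744093/1943 = -28859945348/75332053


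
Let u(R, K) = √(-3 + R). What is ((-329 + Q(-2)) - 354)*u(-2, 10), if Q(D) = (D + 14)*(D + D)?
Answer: -731*I*√5 ≈ -1634.6*I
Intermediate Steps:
Q(D) = 2*D*(14 + D) (Q(D) = (14 + D)*(2*D) = 2*D*(14 + D))
((-329 + Q(-2)) - 354)*u(-2, 10) = ((-329 + 2*(-2)*(14 - 2)) - 354)*√(-3 - 2) = ((-329 + 2*(-2)*12) - 354)*√(-5) = ((-329 - 48) - 354)*(I*√5) = (-377 - 354)*(I*√5) = -731*I*√5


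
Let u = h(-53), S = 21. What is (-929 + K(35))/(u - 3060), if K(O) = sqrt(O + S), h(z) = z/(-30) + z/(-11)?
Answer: 306570/1007627 - 660*sqrt(14)/1007627 ≈ 0.30180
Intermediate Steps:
h(z) = -41*z/330 (h(z) = z*(-1/30) + z*(-1/11) = -z/30 - z/11 = -41*z/330)
u = 2173/330 (u = -41/330*(-53) = 2173/330 ≈ 6.5848)
K(O) = sqrt(21 + O) (K(O) = sqrt(O + 21) = sqrt(21 + O))
(-929 + K(35))/(u - 3060) = (-929 + sqrt(21 + 35))/(2173/330 - 3060) = (-929 + sqrt(56))/(-1007627/330) = (-929 + 2*sqrt(14))*(-330/1007627) = 306570/1007627 - 660*sqrt(14)/1007627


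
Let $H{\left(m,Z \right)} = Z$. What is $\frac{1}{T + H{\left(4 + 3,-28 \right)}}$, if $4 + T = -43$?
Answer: $- \frac{1}{75} \approx -0.013333$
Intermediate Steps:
$T = -47$ ($T = -4 - 43 = -47$)
$\frac{1}{T + H{\left(4 + 3,-28 \right)}} = \frac{1}{-47 - 28} = \frac{1}{-75} = - \frac{1}{75}$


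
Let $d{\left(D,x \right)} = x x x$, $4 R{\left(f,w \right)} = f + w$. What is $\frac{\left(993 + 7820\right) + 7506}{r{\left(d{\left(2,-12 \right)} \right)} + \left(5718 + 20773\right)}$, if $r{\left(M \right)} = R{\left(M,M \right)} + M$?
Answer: $\frac{16319}{23899} \approx 0.68283$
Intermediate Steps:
$R{\left(f,w \right)} = \frac{f}{4} + \frac{w}{4}$ ($R{\left(f,w \right)} = \frac{f + w}{4} = \frac{f}{4} + \frac{w}{4}$)
$d{\left(D,x \right)} = x^{3}$ ($d{\left(D,x \right)} = x^{2} x = x^{3}$)
$r{\left(M \right)} = \frac{3 M}{2}$ ($r{\left(M \right)} = \left(\frac{M}{4} + \frac{M}{4}\right) + M = \frac{M}{2} + M = \frac{3 M}{2}$)
$\frac{\left(993 + 7820\right) + 7506}{r{\left(d{\left(2,-12 \right)} \right)} + \left(5718 + 20773\right)} = \frac{\left(993 + 7820\right) + 7506}{\frac{3 \left(-12\right)^{3}}{2} + \left(5718 + 20773\right)} = \frac{8813 + 7506}{\frac{3}{2} \left(-1728\right) + 26491} = \frac{16319}{-2592 + 26491} = \frac{16319}{23899}$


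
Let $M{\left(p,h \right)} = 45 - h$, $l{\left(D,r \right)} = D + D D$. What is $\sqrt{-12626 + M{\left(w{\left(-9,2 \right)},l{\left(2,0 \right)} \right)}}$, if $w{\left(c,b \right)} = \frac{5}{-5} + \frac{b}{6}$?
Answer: $i \sqrt{12587} \approx 112.19 i$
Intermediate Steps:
$l{\left(D,r \right)} = D + D^{2}$
$w{\left(c,b \right)} = -1 + \frac{b}{6}$ ($w{\left(c,b \right)} = 5 \left(- \frac{1}{5}\right) + b \frac{1}{6} = -1 + \frac{b}{6}$)
$\sqrt{-12626 + M{\left(w{\left(-9,2 \right)},l{\left(2,0 \right)} \right)}} = \sqrt{-12626 + \left(45 - 2 \left(1 + 2\right)\right)} = \sqrt{-12626 + \left(45 - 2 \cdot 3\right)} = \sqrt{-12626 + \left(45 - 6\right)} = \sqrt{-12626 + 39} = \sqrt{-12587} = i \sqrt{12587}$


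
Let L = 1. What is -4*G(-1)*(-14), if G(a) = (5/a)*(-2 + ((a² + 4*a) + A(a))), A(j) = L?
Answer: 1120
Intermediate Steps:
A(j) = 1
G(a) = 5*(-1 + a² + 4*a)/a (G(a) = (5/a)*(-2 + ((a² + 4*a) + 1)) = (5/a)*(-2 + (1 + a² + 4*a)) = (5/a)*(-1 + a² + 4*a) = 5*(-1 + a² + 4*a)/a)
-4*G(-1)*(-14) = -4*(20 - 5/(-1) + 5*(-1))*(-14) = -4*(20 - 5*(-1) - 5)*(-14) = -4*(20 + 5 - 5)*(-14) = -4*20*(-14) = -80*(-14) = 1120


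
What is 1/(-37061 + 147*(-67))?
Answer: -1/46910 ≈ -2.1317e-5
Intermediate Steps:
1/(-37061 + 147*(-67)) = 1/(-37061 - 9849) = 1/(-46910) = -1/46910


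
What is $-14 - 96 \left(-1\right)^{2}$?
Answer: $-110$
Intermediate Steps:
$-14 - 96 \left(-1\right)^{2} = -14 - 96 = -110$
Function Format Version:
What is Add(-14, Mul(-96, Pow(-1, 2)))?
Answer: -110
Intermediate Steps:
Add(-14, Mul(-96, Pow(-1, 2))) = Add(-14, Mul(-96, 1)) = Add(-14, -96) = -110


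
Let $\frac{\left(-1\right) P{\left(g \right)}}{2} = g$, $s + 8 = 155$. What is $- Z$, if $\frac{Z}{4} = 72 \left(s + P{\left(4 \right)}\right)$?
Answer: $-40032$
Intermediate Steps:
$s = 147$ ($s = -8 + 155 = 147$)
$P{\left(g \right)} = - 2 g$
$Z = 40032$ ($Z = 4 \cdot 72 \left(147 - 8\right) = 4 \cdot 72 \cdot 139 = 4 \cdot 10008 = 40032$)
$- Z = \left(-1\right) 40032 = -40032$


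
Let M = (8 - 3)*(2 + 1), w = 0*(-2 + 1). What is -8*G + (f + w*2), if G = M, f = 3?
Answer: -117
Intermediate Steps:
w = 0 (w = 0*(-1) = 0)
M = 15 (M = 5*3 = 15)
G = 15
-8*G + (f + w*2) = -8*15 + (3 + 0*2) = -120 + (3 + 0) = -120 + 3 = -117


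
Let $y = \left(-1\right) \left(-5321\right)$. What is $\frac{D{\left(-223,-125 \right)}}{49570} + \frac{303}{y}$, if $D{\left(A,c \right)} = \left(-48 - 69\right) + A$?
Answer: $\frac{1321057}{26376197} \approx 0.050085$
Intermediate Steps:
$D{\left(A,c \right)} = -117 + A$
$y = 5321$
$\frac{D{\left(-223,-125 \right)}}{49570} + \frac{303}{y} = \frac{-117 - 223}{49570} + \frac{303}{5321} = \left(-340\right) \frac{1}{49570} + 303 \cdot \frac{1}{5321} = - \frac{34}{4957} + \frac{303}{5321} = \frac{1321057}{26376197}$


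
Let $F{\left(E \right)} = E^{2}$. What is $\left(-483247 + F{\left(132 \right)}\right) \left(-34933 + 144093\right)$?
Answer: $-50849238680$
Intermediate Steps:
$\left(-483247 + F{\left(132 \right)}\right) \left(-34933 + 144093\right) = \left(-483247 + 132^{2}\right) \left(-34933 + 144093\right) = \left(-483247 + 17424\right) 109160 = \left(-465823\right) 109160 = -50849238680$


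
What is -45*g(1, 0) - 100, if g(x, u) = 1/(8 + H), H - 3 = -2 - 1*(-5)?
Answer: -1445/14 ≈ -103.21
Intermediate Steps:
H = 6 (H = 3 + (-2 - 1*(-5)) = 3 + (-2 + 5) = 3 + 3 = 6)
g(x, u) = 1/14 (g(x, u) = 1/(8 + 6) = 1/14)
-45*g(1, 0) - 100 = -45*1/14 - 100 = -45/14 - 100 = -1445/14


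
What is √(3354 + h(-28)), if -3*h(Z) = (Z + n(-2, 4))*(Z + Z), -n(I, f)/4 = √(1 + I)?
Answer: √(25482 - 672*I)/3 ≈ 53.215 - 0.70156*I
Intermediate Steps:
n(I, f) = -4*√(1 + I)
h(Z) = -2*Z*(Z - 4*I)/3 (h(Z) = -(Z - 4*√(1 - 2))*(Z + Z)/3 = -(Z - 4*I)*2*Z/3 = -2*Z*(Z - 4*I)/3)
√(3354 + h(-28)) = √(3354 + (⅔)*(-28)*(-1*(-28) + 4*I)) = √(3354 + (⅔)*(-28)*(28 + 4*I)) = √(3354 + (-1568/3 - 224*I/3)) = √(8494/3 - 224*I/3)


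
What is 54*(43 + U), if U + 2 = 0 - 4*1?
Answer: 1998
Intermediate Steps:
U = -6 (U = -2 + (0 - 4*1) = -2 + (0 - 4) = -2 - 4 = -6)
54*(43 + U) = 54*(43 - 6) = 54*37 = 1998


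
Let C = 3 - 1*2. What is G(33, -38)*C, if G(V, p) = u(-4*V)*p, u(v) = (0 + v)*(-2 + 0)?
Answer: -10032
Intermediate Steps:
C = 1 (C = 3 - 2 = 1)
u(v) = -2*v (u(v) = v*(-2) = -2*v)
G(V, p) = 8*V*p (G(V, p) = (-(-8)*V)*p = (8*V)*p = 8*V*p)
G(33, -38)*C = (8*33*(-38))*1 = -10032*1 = -10032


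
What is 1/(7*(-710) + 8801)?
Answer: 1/3831 ≈ 0.00026103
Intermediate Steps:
1/(7*(-710) + 8801) = 1/(-4970 + 8801) = 1/3831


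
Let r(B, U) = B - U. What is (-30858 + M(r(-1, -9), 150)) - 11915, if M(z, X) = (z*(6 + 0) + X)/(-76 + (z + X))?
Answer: -1753594/41 ≈ -42771.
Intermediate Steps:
M(z, X) = (X + 6*z)/(-76 + X + z) (M(z, X) = (z*6 + X)/(-76 + (X + z)) = (6*z + X)/(-76 + X + z) = (X + 6*z)/(-76 + X + z))
(-30858 + M(r(-1, -9), 150)) - 11915 = (-30858 + (150 + 6*(-1 - 1*(-9)))/(-76 + 150 + (-1 - 1*(-9)))) - 11915 = (-30858 + (150 + 6*(-1 + 9))/(-76 + 150 + (-1 + 9))) - 11915 = (-30858 + (150 + 6*8)/(-76 + 150 + 8)) - 11915 = (-30858 + (150 + 48)/82) - 11915 = (-30858 + (1/82)*198) - 11915 = (-30858 + 99/41) - 11915 = -1265079/41 - 11915 = -1753594/41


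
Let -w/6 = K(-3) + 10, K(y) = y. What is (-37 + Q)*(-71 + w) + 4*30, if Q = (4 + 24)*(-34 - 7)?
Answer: 134025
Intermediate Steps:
Q = -1148 (Q = 28*(-41) = -1148)
w = -42 (w = -6*(-3 + 10) = -6*7 = -42)
(-37 + Q)*(-71 + w) + 4*30 = (-37 - 1148)*(-71 - 42) + 4*30 = -1185*(-113) + 120 = 133905 + 120 = 134025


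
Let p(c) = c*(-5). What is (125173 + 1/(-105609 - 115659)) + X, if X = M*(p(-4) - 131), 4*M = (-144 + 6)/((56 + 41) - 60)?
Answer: 27719680601/221268 ≈ 1.2528e+5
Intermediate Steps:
M = -69/74 (M = ((-144 + 6)/((56 + 41) - 60))/4 = (-138/(97 - 60))/4 = (-138/37)/4 = (-138*1/37)/4 = (¼)*(-138/37) = -69/74 ≈ -0.93243)
p(c) = -5*c
X = 207/2 (X = -69*(-5*(-4) - 131)/74 = -69*(20 - 131)/74 = -69/74*(-111) = 207/2 ≈ 103.50)
(125173 + 1/(-105609 - 115659)) + X = (125173 + 1/(-105609 - 115659)) + 207/2 = (125173 + 1/(-221268)) + 207/2 = (125173 - 1/221268) + 207/2 = 27696779363/221268 + 207/2 = 27719680601/221268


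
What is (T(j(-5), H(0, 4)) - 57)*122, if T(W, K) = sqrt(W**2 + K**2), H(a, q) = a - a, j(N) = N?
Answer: -6344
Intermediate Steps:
H(a, q) = 0
T(W, K) = sqrt(K**2 + W**2)
(T(j(-5), H(0, 4)) - 57)*122 = (sqrt(0**2 + (-5)**2) - 57)*122 = (sqrt(0 + 25) - 57)*122 = (sqrt(25) - 57)*122 = (5 - 57)*122 = -52*122 = -6344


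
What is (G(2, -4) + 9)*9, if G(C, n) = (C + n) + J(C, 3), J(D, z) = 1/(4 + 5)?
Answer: 64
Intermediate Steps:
J(D, z) = 1/9
G(C, n) = 1/9 + C + n (G(C, n) = (C + n) + 1/9 = 1/9 + C + n)
(G(2, -4) + 9)*9 = ((1/9 + 2 - 4) + 9)*9 = (-17/9 + 9)*9 = (64/9)*9 = 64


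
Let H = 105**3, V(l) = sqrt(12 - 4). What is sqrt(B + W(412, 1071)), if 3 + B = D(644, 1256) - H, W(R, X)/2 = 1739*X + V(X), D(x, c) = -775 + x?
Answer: sqrt(2567179 + 4*sqrt(2)) ≈ 1602.2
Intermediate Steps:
V(l) = 2*sqrt(2) (V(l) = sqrt(8) = 2*sqrt(2))
W(R, X) = 4*sqrt(2) + 3478*X (W(R, X) = 2*(1739*X + 2*sqrt(2)) = 2*(2*sqrt(2) + 1739*X) = 4*sqrt(2) + 3478*X)
H = 1157625
B = -1157759 (B = -3 + ((-775 + 644) - 1*1157625) = -3 + (-131 - 1157625) = -3 - 1157756 = -1157759)
sqrt(B + W(412, 1071)) = sqrt(-1157759 + (4*sqrt(2) + 3478*1071)) = sqrt(-1157759 + (4*sqrt(2) + 3724938)) = sqrt(-1157759 + (3724938 + 4*sqrt(2))) = sqrt(2567179 + 4*sqrt(2))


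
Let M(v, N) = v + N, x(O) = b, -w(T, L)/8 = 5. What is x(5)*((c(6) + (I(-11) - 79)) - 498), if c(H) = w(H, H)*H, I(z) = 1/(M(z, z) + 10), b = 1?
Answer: -9805/12 ≈ -817.08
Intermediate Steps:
w(T, L) = -40 (w(T, L) = -8*5 = -40)
x(O) = 1
M(v, N) = N + v
I(z) = 1/(10 + 2*z) (I(z) = 1/((z + z) + 10) = 1/(2*z + 10) = 1/(10 + 2*z))
c(H) = -40*H
x(5)*((c(6) + (I(-11) - 79)) - 498) = 1*((-40*6 + (1/(2*(5 - 11)) - 79)) - 498) = 1*((-240 + ((1/2)/(-6) - 79)) - 498) = 1*((-240 + ((1/2)*(-1/6) - 79)) - 498) = 1*((-240 + (-1/12 - 79)) - 498) = 1*((-240 - 949/12) - 498) = 1*(-3829/12 - 498) = 1*(-9805/12) = -9805/12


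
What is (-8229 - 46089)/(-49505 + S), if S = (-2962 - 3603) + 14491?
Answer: 54318/41579 ≈ 1.3064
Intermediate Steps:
S = 7926 (S = -6565 + 14491 = 7926)
(-8229 - 46089)/(-49505 + S) = (-8229 - 46089)/(-49505 + 7926) = -54318/(-41579) = -54318*(-1/41579) = 54318/41579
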